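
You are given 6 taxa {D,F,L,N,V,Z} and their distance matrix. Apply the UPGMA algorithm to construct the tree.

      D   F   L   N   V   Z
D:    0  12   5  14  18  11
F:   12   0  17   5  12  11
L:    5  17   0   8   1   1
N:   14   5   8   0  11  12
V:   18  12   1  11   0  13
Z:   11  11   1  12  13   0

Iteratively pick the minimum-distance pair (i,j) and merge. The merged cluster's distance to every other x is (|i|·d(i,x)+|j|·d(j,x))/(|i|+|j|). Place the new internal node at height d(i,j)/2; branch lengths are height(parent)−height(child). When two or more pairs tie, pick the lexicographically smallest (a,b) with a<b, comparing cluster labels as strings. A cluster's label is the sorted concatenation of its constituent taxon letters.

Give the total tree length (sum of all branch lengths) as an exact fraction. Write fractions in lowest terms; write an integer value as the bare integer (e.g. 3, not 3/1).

iteration 1: select L,V (d=1); attach at lengths (1/2, 1/2); label the merged cluster LV
  updated: d(D,LV)=23/2, d(F,LV)=29/2, d(LV,N)=19/2, d(LV,Z)=7
iteration 2: select F,N (d=5); attach at lengths (5/2, 5/2); label the merged cluster FN
  updated: d(D,FN)=13, d(FN,LV)=12, d(FN,Z)=23/2
iteration 3: select LV,Z (d=7); attach at lengths (3, 7/2); label the merged cluster LVZ
  updated: d(D,LVZ)=34/3, d(FN,LVZ)=71/6
iteration 4: select D,LVZ (d=34/3); attach at lengths (17/3, 13/6); label the merged cluster DLVZ
  updated: d(DLVZ,FN)=97/8
iteration 5: select DLVZ,FN (d=97/8); attach at lengths (19/48, 57/16); label the merged cluster DFLNVZ
final tree: ((D:17/3,((L:1/2,V:1/2):3,Z:7/2):13/6):19/48,(F:5/2,N:5/2):57/16)
total length: 583/24

583/24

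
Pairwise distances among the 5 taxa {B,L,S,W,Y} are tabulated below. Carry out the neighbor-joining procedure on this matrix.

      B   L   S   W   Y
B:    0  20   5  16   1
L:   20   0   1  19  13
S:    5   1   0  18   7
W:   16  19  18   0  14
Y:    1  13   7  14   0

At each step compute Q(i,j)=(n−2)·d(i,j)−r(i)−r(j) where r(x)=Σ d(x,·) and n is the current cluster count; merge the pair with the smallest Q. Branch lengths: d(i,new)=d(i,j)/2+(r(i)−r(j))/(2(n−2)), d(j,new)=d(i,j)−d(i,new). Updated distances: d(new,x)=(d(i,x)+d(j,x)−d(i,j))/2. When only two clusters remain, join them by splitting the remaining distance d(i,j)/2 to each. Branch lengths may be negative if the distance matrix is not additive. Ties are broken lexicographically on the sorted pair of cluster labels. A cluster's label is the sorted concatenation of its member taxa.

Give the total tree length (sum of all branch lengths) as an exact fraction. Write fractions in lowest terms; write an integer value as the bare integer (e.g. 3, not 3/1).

iteration 1: select L,S (d=1, Q=-81); attach at lengths (25/6, -19/6); label the merged cluster LS
  updated: d(B,LS)=12, d(LS,W)=18, d(LS,Y)=19/2
iteration 2: select B,Y (d=1, Q=-103/2); attach at lengths (13/8, -5/8); label the merged cluster BY
  updated: d(BY,LS)=41/4, d(BY,W)=29/2
iteration 3: select BY,LS (d=41/4, Q=-171/4); attach at lengths (27/8, 55/8); label the merged cluster BLSY
  updated: d(BLSY,W)=89/8
iteration 4: select BLSY,W (d=89/8); attach at lengths (89/16, 89/16); label the merged cluster BLSWY
final tree: (((B:13/8,Y:-5/8):27/8,(L:25/6,S:-19/6):55/8):89/16,W:89/16)
total length: 187/8

187/8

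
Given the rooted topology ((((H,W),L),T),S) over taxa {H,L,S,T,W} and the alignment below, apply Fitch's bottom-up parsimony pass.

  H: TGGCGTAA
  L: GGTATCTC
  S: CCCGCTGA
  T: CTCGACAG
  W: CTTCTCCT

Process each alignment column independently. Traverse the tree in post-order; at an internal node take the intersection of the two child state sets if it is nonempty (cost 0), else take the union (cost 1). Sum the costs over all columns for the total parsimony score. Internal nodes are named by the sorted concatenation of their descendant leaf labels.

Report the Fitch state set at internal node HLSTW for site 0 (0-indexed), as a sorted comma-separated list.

C

site 0, node HW: H={T} ∪ W={C} → {C,T} (+1)
site 0, node HLW: HW={C,T} ∪ L={G} → {C,G,T} (+1)
site 0, node HLTW: HLW={C,G,T} ∩ T={C} → {C} (+0)
site 0, node HLSTW: HLTW={C} ∩ S={C} → {C} (+0)
site 1, node HW: H={G} ∪ W={T} → {G,T} (+1)
site 1, node HLW: HW={G,T} ∩ L={G} → {G} (+0)
site 1, node HLTW: HLW={G} ∪ T={T} → {G,T} (+1)
site 1, node HLSTW: HLTW={G,T} ∪ S={C} → {C,G,T} (+1)
site 2, node HW: H={G} ∪ W={T} → {G,T} (+1)
site 2, node HLW: HW={G,T} ∩ L={T} → {T} (+0)
site 2, node HLTW: HLW={T} ∪ T={C} → {C,T} (+1)
site 2, node HLSTW: HLTW={C,T} ∩ S={C} → {C} (+0)
site 3, node HW: H={C} ∩ W={C} → {C} (+0)
site 3, node HLW: HW={C} ∪ L={A} → {A,C} (+1)
site 3, node HLTW: HLW={A,C} ∪ T={G} → {A,C,G} (+1)
site 3, node HLSTW: HLTW={A,C,G} ∩ S={G} → {G} (+0)
site 4, node HW: H={G} ∪ W={T} → {G,T} (+1)
site 4, node HLW: HW={G,T} ∩ L={T} → {T} (+0)
site 4, node HLTW: HLW={T} ∪ T={A} → {A,T} (+1)
site 4, node HLSTW: HLTW={A,T} ∪ S={C} → {A,C,T} (+1)
site 5, node HW: H={T} ∪ W={C} → {C,T} (+1)
site 5, node HLW: HW={C,T} ∩ L={C} → {C} (+0)
site 5, node HLTW: HLW={C} ∩ T={C} → {C} (+0)
site 5, node HLSTW: HLTW={C} ∪ S={T} → {C,T} (+1)
site 6, node HW: H={A} ∪ W={C} → {A,C} (+1)
site 6, node HLW: HW={A,C} ∪ L={T} → {A,C,T} (+1)
site 6, node HLTW: HLW={A,C,T} ∩ T={A} → {A} (+0)
site 6, node HLSTW: HLTW={A} ∪ S={G} → {A,G} (+1)
site 7, node HW: H={A} ∪ W={T} → {A,T} (+1)
site 7, node HLW: HW={A,T} ∪ L={C} → {A,C,T} (+1)
site 7, node HLTW: HLW={A,C,T} ∪ T={G} → {A,C,G,T} (+1)
site 7, node HLSTW: HLTW={A,C,G,T} ∩ S={A} → {A} (+0)
per-site changes: [2, 3, 2, 2, 3, 2, 3, 3]; total = 20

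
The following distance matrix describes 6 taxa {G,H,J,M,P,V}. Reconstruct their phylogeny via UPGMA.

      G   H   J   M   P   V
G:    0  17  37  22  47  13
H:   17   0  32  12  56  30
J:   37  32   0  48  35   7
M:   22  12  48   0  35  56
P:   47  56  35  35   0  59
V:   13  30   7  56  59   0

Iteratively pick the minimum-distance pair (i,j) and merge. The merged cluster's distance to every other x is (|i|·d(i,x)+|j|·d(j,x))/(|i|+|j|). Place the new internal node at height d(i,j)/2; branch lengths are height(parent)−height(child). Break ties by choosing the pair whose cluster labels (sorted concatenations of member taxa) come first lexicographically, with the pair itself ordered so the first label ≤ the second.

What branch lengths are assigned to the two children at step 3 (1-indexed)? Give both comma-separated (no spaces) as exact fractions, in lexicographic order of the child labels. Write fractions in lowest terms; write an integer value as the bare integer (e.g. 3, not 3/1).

iteration 1: select J,V (d=7); attach at lengths (7/2, 7/2); label the merged cluster JV
  updated: d(G,JV)=25, d(H,JV)=31, d(JV,M)=52, d(JV,P)=47
iteration 2: select H,M (d=12); attach at lengths (6, 6); label the merged cluster HM
  updated: d(G,HM)=39/2, d(HM,JV)=83/2, d(HM,P)=91/2
iteration 3: select G,HM (d=39/2); attach at lengths (39/4, 15/4); label the merged cluster GHM
  updated: d(GHM,JV)=36, d(GHM,P)=46
iteration 4: select GHM,JV (d=36); attach at lengths (33/4, 29/2); label the merged cluster GHJMV
  updated: d(GHJMV,P)=232/5
iteration 5: select GHJMV,P (d=232/5); attach at lengths (26/5, 116/5); label the merged cluster GHJMPV
final tree: (((G:39/4,(H:6,M:6):15/4):33/4,(J:7/2,V:7/2):29/2):26/5,P:116/5)
total length: 1673/20

39/4,15/4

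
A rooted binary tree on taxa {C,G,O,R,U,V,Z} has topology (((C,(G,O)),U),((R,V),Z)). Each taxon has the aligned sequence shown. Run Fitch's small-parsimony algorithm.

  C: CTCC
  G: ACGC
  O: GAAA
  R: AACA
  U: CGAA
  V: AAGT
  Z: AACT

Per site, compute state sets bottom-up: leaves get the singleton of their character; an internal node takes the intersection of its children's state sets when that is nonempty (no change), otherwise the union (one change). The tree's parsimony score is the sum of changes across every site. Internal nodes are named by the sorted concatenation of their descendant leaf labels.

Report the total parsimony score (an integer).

[col 0] GO: children G:{A}, O:{G} ∪→ {A,G}; cost 1
[col 0] CGO: children C:{C}, GO:{A,G} ∪→ {A,C,G}; cost 1
[col 0] CGOU: children CGO:{A,C,G}, U:{C} ∩→ {C}; cost 0
[col 0] RV: children R:{A}, V:{A} ∩→ {A}; cost 0
[col 0] RVZ: children RV:{A}, Z:{A} ∩→ {A}; cost 0
[col 0] CGORUVZ: children CGOU:{C}, RVZ:{A} ∪→ {A,C}; cost 1
[col 1] GO: children G:{C}, O:{A} ∪→ {A,C}; cost 1
[col 1] CGO: children C:{T}, GO:{A,C} ∪→ {A,C,T}; cost 1
[col 1] CGOU: children CGO:{A,C,T}, U:{G} ∪→ {A,C,G,T}; cost 1
[col 1] RV: children R:{A}, V:{A} ∩→ {A}; cost 0
[col 1] RVZ: children RV:{A}, Z:{A} ∩→ {A}; cost 0
[col 1] CGORUVZ: children CGOU:{A,C,G,T}, RVZ:{A} ∩→ {A}; cost 0
[col 2] GO: children G:{G}, O:{A} ∪→ {A,G}; cost 1
[col 2] CGO: children C:{C}, GO:{A,G} ∪→ {A,C,G}; cost 1
[col 2] CGOU: children CGO:{A,C,G}, U:{A} ∩→ {A}; cost 0
[col 2] RV: children R:{C}, V:{G} ∪→ {C,G}; cost 1
[col 2] RVZ: children RV:{C,G}, Z:{C} ∩→ {C}; cost 0
[col 2] CGORUVZ: children CGOU:{A}, RVZ:{C} ∪→ {A,C}; cost 1
[col 3] GO: children G:{C}, O:{A} ∪→ {A,C}; cost 1
[col 3] CGO: children C:{C}, GO:{A,C} ∩→ {C}; cost 0
[col 3] CGOU: children CGO:{C}, U:{A} ∪→ {A,C}; cost 1
[col 3] RV: children R:{A}, V:{T} ∪→ {A,T}; cost 1
[col 3] RVZ: children RV:{A,T}, Z:{T} ∩→ {T}; cost 0
[col 3] CGORUVZ: children CGOU:{A,C}, RVZ:{T} ∪→ {A,C,T}; cost 1
per-site changes: [3, 3, 4, 4]; total = 14

14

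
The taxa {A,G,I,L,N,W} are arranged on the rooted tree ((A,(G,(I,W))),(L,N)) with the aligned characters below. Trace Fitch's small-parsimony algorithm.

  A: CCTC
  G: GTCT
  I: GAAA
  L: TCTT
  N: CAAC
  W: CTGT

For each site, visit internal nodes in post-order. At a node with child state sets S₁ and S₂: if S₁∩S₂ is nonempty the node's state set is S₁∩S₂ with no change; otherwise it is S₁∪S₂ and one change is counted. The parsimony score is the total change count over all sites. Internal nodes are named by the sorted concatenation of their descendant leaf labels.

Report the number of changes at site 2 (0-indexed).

4

IW@0: {G} ∪ {C} = {C,G} (union, +1)
GIW@0: {G} ∩ {C,G} = {G} (intersection, +0)
AGIW@0: {C} ∪ {G} = {C,G} (union, +1)
LN@0: {T} ∪ {C} = {C,T} (union, +1)
AGILNW@0: {C,G} ∩ {C,T} = {C} (intersection, +0)
IW@1: {A} ∪ {T} = {A,T} (union, +1)
GIW@1: {T} ∩ {A,T} = {T} (intersection, +0)
AGIW@1: {C} ∪ {T} = {C,T} (union, +1)
LN@1: {C} ∪ {A} = {A,C} (union, +1)
AGILNW@1: {C,T} ∩ {A,C} = {C} (intersection, +0)
IW@2: {A} ∪ {G} = {A,G} (union, +1)
GIW@2: {C} ∪ {A,G} = {A,C,G} (union, +1)
AGIW@2: {T} ∪ {A,C,G} = {A,C,G,T} (union, +1)
LN@2: {T} ∪ {A} = {A,T} (union, +1)
AGILNW@2: {A,C,G,T} ∩ {A,T} = {A,T} (intersection, +0)
IW@3: {A} ∪ {T} = {A,T} (union, +1)
GIW@3: {T} ∩ {A,T} = {T} (intersection, +0)
AGIW@3: {C} ∪ {T} = {C,T} (union, +1)
LN@3: {T} ∪ {C} = {C,T} (union, +1)
AGILNW@3: {C,T} ∩ {C,T} = {C,T} (intersection, +0)
per-site changes: [3, 3, 4, 3]; total = 13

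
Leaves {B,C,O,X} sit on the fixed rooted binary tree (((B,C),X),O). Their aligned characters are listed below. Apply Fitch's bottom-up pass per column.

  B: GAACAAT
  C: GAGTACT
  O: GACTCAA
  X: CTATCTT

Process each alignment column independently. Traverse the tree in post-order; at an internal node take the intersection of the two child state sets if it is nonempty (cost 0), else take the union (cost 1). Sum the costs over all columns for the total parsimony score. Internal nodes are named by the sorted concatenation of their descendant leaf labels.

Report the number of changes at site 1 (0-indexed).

[col 0] BC: children B:{G}, C:{G} ∩→ {G}; cost 0
[col 0] BCX: children BC:{G}, X:{C} ∪→ {C,G}; cost 1
[col 0] BCOX: children BCX:{C,G}, O:{G} ∩→ {G}; cost 0
[col 1] BC: children B:{A}, C:{A} ∩→ {A}; cost 0
[col 1] BCX: children BC:{A}, X:{T} ∪→ {A,T}; cost 1
[col 1] BCOX: children BCX:{A,T}, O:{A} ∩→ {A}; cost 0
[col 2] BC: children B:{A}, C:{G} ∪→ {A,G}; cost 1
[col 2] BCX: children BC:{A,G}, X:{A} ∩→ {A}; cost 0
[col 2] BCOX: children BCX:{A}, O:{C} ∪→ {A,C}; cost 1
[col 3] BC: children B:{C}, C:{T} ∪→ {C,T}; cost 1
[col 3] BCX: children BC:{C,T}, X:{T} ∩→ {T}; cost 0
[col 3] BCOX: children BCX:{T}, O:{T} ∩→ {T}; cost 0
[col 4] BC: children B:{A}, C:{A} ∩→ {A}; cost 0
[col 4] BCX: children BC:{A}, X:{C} ∪→ {A,C}; cost 1
[col 4] BCOX: children BCX:{A,C}, O:{C} ∩→ {C}; cost 0
[col 5] BC: children B:{A}, C:{C} ∪→ {A,C}; cost 1
[col 5] BCX: children BC:{A,C}, X:{T} ∪→ {A,C,T}; cost 1
[col 5] BCOX: children BCX:{A,C,T}, O:{A} ∩→ {A}; cost 0
[col 6] BC: children B:{T}, C:{T} ∩→ {T}; cost 0
[col 6] BCX: children BC:{T}, X:{T} ∩→ {T}; cost 0
[col 6] BCOX: children BCX:{T}, O:{A} ∪→ {A,T}; cost 1
per-site changes: [1, 1, 2, 1, 1, 2, 1]; total = 9

1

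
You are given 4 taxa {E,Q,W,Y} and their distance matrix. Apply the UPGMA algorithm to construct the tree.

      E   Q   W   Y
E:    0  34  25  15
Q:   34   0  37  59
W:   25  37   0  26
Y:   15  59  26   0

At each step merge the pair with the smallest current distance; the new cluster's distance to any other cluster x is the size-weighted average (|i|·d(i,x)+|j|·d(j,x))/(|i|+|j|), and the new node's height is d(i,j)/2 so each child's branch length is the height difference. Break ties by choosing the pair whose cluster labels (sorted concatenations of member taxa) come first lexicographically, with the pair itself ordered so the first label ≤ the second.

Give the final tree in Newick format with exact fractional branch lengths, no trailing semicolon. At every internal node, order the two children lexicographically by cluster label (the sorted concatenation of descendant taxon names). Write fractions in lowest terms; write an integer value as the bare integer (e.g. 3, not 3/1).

iteration 1: select E,Y (d=15); attach at lengths (15/2, 15/2); label the merged cluster EY
  updated: d(EY,Q)=93/2, d(EY,W)=51/2
iteration 2: select EY,W (d=51/2); attach at lengths (21/4, 51/4); label the merged cluster EWY
  updated: d(EWY,Q)=130/3
iteration 3: select EWY,Q (d=130/3); attach at lengths (107/12, 65/3); label the merged cluster EQWY
final tree: (((E:15/2,Y:15/2):21/4,W:51/4):107/12,Q:65/3)
total length: 763/12

(((E:15/2,Y:15/2):21/4,W:51/4):107/12,Q:65/3)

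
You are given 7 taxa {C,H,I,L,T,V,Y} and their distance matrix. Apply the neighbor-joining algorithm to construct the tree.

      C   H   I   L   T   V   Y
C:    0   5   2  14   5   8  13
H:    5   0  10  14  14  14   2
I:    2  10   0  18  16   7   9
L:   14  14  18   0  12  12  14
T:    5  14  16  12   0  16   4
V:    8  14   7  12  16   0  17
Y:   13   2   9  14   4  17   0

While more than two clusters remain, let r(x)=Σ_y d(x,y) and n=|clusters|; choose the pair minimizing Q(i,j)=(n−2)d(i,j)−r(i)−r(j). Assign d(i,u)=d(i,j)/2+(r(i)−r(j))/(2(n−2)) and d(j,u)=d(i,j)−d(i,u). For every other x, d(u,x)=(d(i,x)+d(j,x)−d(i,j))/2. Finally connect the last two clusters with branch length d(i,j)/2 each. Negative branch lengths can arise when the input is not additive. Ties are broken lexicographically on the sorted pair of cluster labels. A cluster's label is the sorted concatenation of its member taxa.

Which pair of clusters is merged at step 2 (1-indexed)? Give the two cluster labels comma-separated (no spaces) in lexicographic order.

step 1: merge (H,Y) at d=2, Q=-108; branch lengths H→1, Y→1; new cluster HY
  updated: d(C,HY)=8, d(HY,I)=17/2, d(HY,L)=13, d(HY,T)=8, d(HY,V)=29/2
step 2: merge (I,V) at d=7, Q=-81; branch lengths I→11/4, V→17/4; new cluster IV
  updated: d(C,IV)=3/2, d(HY,IV)=8, d(IV,L)=23/2, d(IV,T)=25/2
step 3: merge (C,IV) at d=3/2, Q=-115/2; branch lengths C→-1/12, IV→19/12; new cluster CIV
  updated: d(CIV,HY)=29/4, d(CIV,L)=12, d(CIV,T)=8
step 4: merge (CIV,HY) at d=29/4, Q=-41; branch lengths CIV→27/8, HY→31/8; new cluster CHIVY
  updated: d(CHIVY,L)=71/8, d(CHIVY,T)=35/8
step 5: merge (CHIVY,L) at d=71/8, Q=-101/4; branch lengths CHIVY→5/8, L→33/4; new cluster CHILVY
  updated: d(CHILVY,T)=15/4
step 6: merge (CHILVY,T) at d=15/4; branch lengths CHILVY→15/8, T→15/8; new cluster CHILTVY
final tree: ((((C:-1/12,(I:11/4,V:17/4):19/12):27/8,(H:1,Y:1):31/8):5/8,L:33/4):15/8,T:15/8)
total length: 243/8

I,V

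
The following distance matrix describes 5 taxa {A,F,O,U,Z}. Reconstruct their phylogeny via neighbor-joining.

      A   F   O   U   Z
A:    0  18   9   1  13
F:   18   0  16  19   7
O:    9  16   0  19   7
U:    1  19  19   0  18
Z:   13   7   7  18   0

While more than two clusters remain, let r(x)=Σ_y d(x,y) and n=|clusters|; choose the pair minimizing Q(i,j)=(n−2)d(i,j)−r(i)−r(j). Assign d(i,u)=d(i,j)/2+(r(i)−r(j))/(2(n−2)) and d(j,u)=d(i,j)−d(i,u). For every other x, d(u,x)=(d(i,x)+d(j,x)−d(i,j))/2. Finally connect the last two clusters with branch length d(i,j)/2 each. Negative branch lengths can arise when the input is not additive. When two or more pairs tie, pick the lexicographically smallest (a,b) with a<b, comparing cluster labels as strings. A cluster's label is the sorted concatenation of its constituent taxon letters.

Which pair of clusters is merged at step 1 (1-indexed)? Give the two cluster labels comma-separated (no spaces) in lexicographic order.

step 1: merge (A,U) at d=1, Q=-95; branch lengths A→-13/6, U→19/6; new cluster AU
  updated: d(AU,F)=18, d(AU,O)=27/2, d(AU,Z)=15
step 2: merge (AU,O) at d=27/2, Q=-56; branch lengths AU→37/4, O→17/4; new cluster AOU
  updated: d(AOU,F)=41/4, d(AOU,Z)=17/4
step 3: merge (AOU,F) at d=41/4, Q=-43/2; branch lengths AOU→15/4, F→13/2; new cluster AFOU
  updated: d(AFOU,Z)=1/2
step 4: merge (AFOU,Z) at d=1/2; branch lengths AFOU→1/4, Z→1/4; new cluster AFOUZ
final tree: ((((A:-13/6,U:19/6):37/4,O:17/4):15/4,F:13/2):1/4,Z:1/4)
total length: 101/4

A,U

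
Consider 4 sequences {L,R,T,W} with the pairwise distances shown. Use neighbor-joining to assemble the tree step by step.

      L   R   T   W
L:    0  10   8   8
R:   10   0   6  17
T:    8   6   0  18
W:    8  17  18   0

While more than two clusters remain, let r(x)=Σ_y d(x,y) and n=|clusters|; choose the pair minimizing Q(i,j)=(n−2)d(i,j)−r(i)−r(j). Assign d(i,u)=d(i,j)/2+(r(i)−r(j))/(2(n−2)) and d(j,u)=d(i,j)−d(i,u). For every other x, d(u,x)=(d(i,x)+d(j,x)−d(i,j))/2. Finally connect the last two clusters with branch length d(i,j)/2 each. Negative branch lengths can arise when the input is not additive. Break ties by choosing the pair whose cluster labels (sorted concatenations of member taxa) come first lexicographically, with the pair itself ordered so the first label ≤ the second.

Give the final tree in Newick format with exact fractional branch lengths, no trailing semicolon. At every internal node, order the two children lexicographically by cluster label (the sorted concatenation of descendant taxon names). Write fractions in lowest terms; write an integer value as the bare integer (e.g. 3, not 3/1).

(((L:-1/4,W:33/4):25/4,R:13/4):11/8,T:11/8)

step 1: merge (L,W) at d=8, Q=-53; branch lengths L→-1/4, W→33/4; new cluster LW
  updated: d(LW,R)=19/2, d(LW,T)=9
step 2: merge (LW,R) at d=19/2, Q=-49/2; branch lengths LW→25/4, R→13/4; new cluster LRW
  updated: d(LRW,T)=11/4
step 3: merge (LRW,T) at d=11/4; branch lengths LRW→11/8, T→11/8; new cluster LRTW
final tree: (((L:-1/4,W:33/4):25/4,R:13/4):11/8,T:11/8)
total length: 81/4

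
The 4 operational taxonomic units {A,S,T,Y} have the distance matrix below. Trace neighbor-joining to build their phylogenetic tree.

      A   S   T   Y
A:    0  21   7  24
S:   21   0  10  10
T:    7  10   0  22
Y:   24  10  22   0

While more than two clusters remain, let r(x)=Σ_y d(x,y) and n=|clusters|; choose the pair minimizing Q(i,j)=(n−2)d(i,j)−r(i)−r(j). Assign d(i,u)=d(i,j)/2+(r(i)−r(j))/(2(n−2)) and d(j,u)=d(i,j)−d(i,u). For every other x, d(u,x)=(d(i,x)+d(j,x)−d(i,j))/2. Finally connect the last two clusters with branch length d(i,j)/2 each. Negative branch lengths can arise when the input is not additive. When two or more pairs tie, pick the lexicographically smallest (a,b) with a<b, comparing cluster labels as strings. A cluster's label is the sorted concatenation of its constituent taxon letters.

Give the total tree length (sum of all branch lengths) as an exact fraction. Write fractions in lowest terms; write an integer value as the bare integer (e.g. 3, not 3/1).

step 1: merge (A,T) at d=7, Q=-77; branch lengths A→27/4, T→1/4; new cluster AT
  updated: d(AT,S)=12, d(AT,Y)=39/2
step 2: merge (AT,S) at d=12, Q=-83/2; branch lengths AT→43/4, S→5/4; new cluster AST
  updated: d(AST,Y)=35/4
step 3: merge (AST,Y) at d=35/4; branch lengths AST→35/8, Y→35/8; new cluster ASTY
final tree: (((A:27/4,T:1/4):43/4,S:5/4):35/8,Y:35/8)
total length: 111/4

111/4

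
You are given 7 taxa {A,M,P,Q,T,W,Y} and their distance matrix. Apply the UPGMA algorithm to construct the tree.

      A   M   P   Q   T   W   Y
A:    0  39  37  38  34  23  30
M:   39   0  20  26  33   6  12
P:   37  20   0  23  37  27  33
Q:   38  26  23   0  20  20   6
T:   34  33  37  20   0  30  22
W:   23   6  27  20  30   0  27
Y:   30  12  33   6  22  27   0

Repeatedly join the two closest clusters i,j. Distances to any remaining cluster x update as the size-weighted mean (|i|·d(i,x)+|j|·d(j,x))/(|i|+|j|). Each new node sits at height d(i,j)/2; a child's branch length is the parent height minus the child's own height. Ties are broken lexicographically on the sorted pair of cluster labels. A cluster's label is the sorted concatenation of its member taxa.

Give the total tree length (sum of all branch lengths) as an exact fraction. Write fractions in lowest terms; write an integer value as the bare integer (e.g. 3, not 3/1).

1. join M+W (d=6) ⇒ MW; edges |M|=3, |W|=3
  updated: d(A,MW)=31, d(MW,P)=47/2, d(MW,Q)=23, d(MW,T)=63/2, d(MW,Y)=39/2
2. join Q+Y (d=6) ⇒ QY; edges |Q|=3, |Y|=3
  updated: d(A,QY)=34, d(MW,QY)=85/4, d(P,QY)=28, d(QY,T)=21
3. join QY+T (d=21) ⇒ QTY; edges |QY|=15/2, |T|=21/2
  updated: d(A,QTY)=34, d(MW,QTY)=74/3, d(P,QTY)=31
4. join MW+P (d=47/2) ⇒ MPW; edges |MW|=35/4, |P|=47/4
  updated: d(A,MPW)=33, d(MPW,QTY)=241/9
5. join MPW+QTY (d=241/9) ⇒ MPQTWY; edges |MPW|=59/36, |QTY|=26/9
  updated: d(A,MPQTWY)=67/2
6. join A+MPQTWY (d=67/2) ⇒ AMPQTWY; edges |A|=67/4, |MPQTWY|=121/36
final tree: (A:67/4,(((M:3,W:3):35/4,P:47/4):59/36,((Q:3,Y:3):15/2,T:21/2):26/9):121/36)
total length: 2705/36

2705/36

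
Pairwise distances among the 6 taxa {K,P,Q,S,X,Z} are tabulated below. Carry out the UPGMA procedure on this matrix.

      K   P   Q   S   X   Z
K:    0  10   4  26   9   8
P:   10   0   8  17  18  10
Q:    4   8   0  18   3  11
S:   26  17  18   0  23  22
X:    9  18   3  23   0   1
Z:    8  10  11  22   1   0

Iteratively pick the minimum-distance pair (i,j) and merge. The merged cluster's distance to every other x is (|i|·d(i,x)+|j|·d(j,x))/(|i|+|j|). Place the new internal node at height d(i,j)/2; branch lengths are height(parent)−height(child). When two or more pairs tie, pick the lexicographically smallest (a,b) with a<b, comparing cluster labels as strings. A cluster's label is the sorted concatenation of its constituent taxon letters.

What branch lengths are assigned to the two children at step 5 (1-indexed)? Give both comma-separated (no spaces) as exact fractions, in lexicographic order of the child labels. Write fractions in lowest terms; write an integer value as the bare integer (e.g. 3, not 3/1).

step 1: merge (X,Z) at d=1; branch lengths X→1/2, Z→1/2; new cluster XZ
  updated: d(K,XZ)=17/2, d(P,XZ)=14, d(Q,XZ)=7, d(S,XZ)=45/2
step 2: merge (K,Q) at d=4; branch lengths K→2, Q→2; new cluster KQ
  updated: d(KQ,P)=9, d(KQ,S)=22, d(KQ,XZ)=31/4
step 3: merge (KQ,XZ) at d=31/4; branch lengths KQ→15/8, XZ→27/8; new cluster KQXZ
  updated: d(KQXZ,P)=23/2, d(KQXZ,S)=89/4
step 4: merge (KQXZ,P) at d=23/2; branch lengths KQXZ→15/8, P→23/4; new cluster KPQXZ
  updated: d(KPQXZ,S)=106/5
step 5: merge (KPQXZ,S) at d=106/5; branch lengths KPQXZ→97/20, S→53/5; new cluster KPQSXZ
final tree: ((((K:2,Q:2):15/8,(X:1/2,Z:1/2):27/8):15/8,P:23/4):97/20,S:53/5)
total length: 1333/40

97/20,53/5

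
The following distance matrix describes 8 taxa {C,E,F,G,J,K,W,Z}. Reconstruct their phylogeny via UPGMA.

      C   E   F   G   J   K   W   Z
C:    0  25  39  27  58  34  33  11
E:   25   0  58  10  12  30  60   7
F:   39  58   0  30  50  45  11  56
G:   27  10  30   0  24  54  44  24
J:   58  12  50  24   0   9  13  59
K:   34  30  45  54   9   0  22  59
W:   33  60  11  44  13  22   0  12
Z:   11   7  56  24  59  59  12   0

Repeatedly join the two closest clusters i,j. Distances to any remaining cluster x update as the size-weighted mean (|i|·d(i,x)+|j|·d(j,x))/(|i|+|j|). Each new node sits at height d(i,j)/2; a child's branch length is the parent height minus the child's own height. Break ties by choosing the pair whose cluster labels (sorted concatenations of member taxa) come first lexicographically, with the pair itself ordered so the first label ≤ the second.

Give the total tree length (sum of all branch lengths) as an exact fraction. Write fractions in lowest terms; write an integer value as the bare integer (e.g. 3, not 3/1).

721/8

step 1: merge (E,Z) at d=7; branch lengths E→7/2, Z→7/2; new cluster EZ
  updated: d(C,EZ)=18, d(EZ,F)=57, d(EZ,G)=17, d(EZ,J)=71/2, d(EZ,K)=89/2, d(EZ,W)=36
step 2: merge (J,K) at d=9; branch lengths J→9/2, K→9/2; new cluster JK
  updated: d(C,JK)=46, d(EZ,JK)=40, d(F,JK)=95/2, d(G,JK)=39, d(JK,W)=35/2
step 3: merge (F,W) at d=11; branch lengths F→11/2, W→11/2; new cluster FW
  updated: d(C,FW)=36, d(EZ,FW)=93/2, d(FW,G)=37, d(FW,JK)=65/2
step 4: merge (EZ,G) at d=17; branch lengths EZ→5, G→17/2; new cluster EGZ
  updated: d(C,EGZ)=21, d(EGZ,FW)=130/3, d(EGZ,JK)=119/3
step 5: merge (C,EGZ) at d=21; branch lengths C→21/2, EGZ→2; new cluster CEGZ
  updated: d(CEGZ,FW)=83/2, d(CEGZ,JK)=165/4
step 6: merge (FW,JK) at d=65/2; branch lengths FW→43/4, JK→47/4; new cluster FJKW
  updated: d(CEGZ,FJKW)=331/8
step 7: merge (CEGZ,FJKW) at d=331/8; branch lengths CEGZ→163/16, FJKW→71/16; new cluster CEFGJKWZ
final tree: ((C:21/2,((E:7/2,Z:7/2):5,G:17/2):2):163/16,((F:11/2,W:11/2):43/4,(J:9/2,K:9/2):47/4):71/16)
total length: 721/8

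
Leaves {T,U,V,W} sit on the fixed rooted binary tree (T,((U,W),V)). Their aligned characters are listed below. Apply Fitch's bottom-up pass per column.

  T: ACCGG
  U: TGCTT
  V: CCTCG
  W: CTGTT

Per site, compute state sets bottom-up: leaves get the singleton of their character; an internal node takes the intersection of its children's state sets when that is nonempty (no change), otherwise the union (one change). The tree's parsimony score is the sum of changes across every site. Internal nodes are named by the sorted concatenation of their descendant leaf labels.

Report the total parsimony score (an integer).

9

site 0, node UW: U={T} ∪ W={C} → {C,T} (+1)
site 0, node UVW: UW={C,T} ∩ V={C} → {C} (+0)
site 0, node TUVW: T={A} ∪ UVW={C} → {A,C} (+1)
site 1, node UW: U={G} ∪ W={T} → {G,T} (+1)
site 1, node UVW: UW={G,T} ∪ V={C} → {C,G,T} (+1)
site 1, node TUVW: T={C} ∩ UVW={C,G,T} → {C} (+0)
site 2, node UW: U={C} ∪ W={G} → {C,G} (+1)
site 2, node UVW: UW={C,G} ∪ V={T} → {C,G,T} (+1)
site 2, node TUVW: T={C} ∩ UVW={C,G,T} → {C} (+0)
site 3, node UW: U={T} ∩ W={T} → {T} (+0)
site 3, node UVW: UW={T} ∪ V={C} → {C,T} (+1)
site 3, node TUVW: T={G} ∪ UVW={C,T} → {C,G,T} (+1)
site 4, node UW: U={T} ∩ W={T} → {T} (+0)
site 4, node UVW: UW={T} ∪ V={G} → {G,T} (+1)
site 4, node TUVW: T={G} ∩ UVW={G,T} → {G} (+0)
per-site changes: [2, 2, 2, 2, 1]; total = 9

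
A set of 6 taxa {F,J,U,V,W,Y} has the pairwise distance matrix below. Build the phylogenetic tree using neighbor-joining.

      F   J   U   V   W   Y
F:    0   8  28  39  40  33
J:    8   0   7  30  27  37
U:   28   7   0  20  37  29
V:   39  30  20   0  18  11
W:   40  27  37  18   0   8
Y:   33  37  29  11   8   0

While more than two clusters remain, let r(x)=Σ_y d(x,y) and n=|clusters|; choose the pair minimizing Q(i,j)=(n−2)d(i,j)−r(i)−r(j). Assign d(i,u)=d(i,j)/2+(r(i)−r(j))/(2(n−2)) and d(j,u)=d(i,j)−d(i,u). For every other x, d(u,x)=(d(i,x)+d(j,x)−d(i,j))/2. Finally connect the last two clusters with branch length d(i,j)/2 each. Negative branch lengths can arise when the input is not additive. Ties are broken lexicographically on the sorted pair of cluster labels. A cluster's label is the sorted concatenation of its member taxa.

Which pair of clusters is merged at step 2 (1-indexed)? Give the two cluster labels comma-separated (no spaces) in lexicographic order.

FJ,U

step 1: merge (F,J) at d=8, Q=-225; branch lengths F→71/8, J→-7/8; new cluster FJ
  updated: d(FJ,U)=27/2, d(FJ,V)=61/2, d(FJ,W)=59/2, d(FJ,Y)=31
step 2: merge (FJ,U) at d=27/2, Q=-327/2; branch lengths FJ→91/12, U→71/12; new cluster FJU
  updated: d(FJU,V)=37/2, d(FJU,W)=53/2, d(FJU,Y)=93/4
step 3: merge (FJU,V) at d=37/2, Q=-315/4; branch lengths FJU→231/16, V→65/16; new cluster FJUV
  updated: d(FJUV,W)=13, d(FJUV,Y)=63/8
step 4: merge (FJUV,W) at d=13, Q=-231/8; branch lengths FJUV→103/16, W→105/16; new cluster FJUVW
  updated: d(FJUVW,Y)=23/16
step 5: merge (FJUVW,Y) at d=23/16; branch lengths FJUVW→23/32, Y→23/32; new cluster FJUVWY
final tree: (((((F:71/8,J:-7/8):91/12,U:71/12):231/16,V:65/16):103/16,W:105/16):23/32,Y:23/32)
total length: 871/16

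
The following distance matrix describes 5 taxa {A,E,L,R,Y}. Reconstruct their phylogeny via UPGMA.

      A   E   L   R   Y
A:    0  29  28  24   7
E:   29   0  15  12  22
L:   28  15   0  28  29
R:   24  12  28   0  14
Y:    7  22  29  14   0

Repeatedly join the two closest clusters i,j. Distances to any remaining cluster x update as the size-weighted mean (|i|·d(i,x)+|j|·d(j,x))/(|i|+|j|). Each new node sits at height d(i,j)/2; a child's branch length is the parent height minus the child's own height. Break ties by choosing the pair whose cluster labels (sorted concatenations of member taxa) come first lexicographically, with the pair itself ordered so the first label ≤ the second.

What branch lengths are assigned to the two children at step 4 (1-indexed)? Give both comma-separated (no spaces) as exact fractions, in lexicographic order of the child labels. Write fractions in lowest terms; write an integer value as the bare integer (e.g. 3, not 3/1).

26/3,17/12

step 1: merge (A,Y) at d=7; branch lengths A→7/2, Y→7/2; new cluster AY
  updated: d(AY,E)=51/2, d(AY,L)=57/2, d(AY,R)=19
step 2: merge (E,R) at d=12; branch lengths E→6, R→6; new cluster ER
  updated: d(AY,ER)=89/4, d(ER,L)=43/2
step 3: merge (ER,L) at d=43/2; branch lengths ER→19/4, L→43/4; new cluster ELR
  updated: d(AY,ELR)=73/3
step 4: merge (AY,ELR) at d=73/3; branch lengths AY→26/3, ELR→17/12; new cluster AELRY
final tree: ((A:7/2,Y:7/2):26/3,((E:6,R:6):19/4,L:43/4):17/12)
total length: 535/12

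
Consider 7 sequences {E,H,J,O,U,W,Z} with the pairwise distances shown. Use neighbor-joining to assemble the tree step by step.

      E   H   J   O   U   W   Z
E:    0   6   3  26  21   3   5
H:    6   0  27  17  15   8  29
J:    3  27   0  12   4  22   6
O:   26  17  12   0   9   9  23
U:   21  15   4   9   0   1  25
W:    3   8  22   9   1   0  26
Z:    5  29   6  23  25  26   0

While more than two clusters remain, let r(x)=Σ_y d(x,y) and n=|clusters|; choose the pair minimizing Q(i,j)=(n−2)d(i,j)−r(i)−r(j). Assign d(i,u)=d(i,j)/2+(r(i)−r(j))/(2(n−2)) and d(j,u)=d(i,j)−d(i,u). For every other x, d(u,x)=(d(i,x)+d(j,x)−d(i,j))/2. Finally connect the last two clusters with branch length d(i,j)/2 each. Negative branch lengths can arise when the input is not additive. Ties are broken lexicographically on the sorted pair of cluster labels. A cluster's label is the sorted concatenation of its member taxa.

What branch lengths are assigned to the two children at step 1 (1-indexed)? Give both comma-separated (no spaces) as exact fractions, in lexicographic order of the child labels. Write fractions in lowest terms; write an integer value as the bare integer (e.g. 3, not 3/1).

-1,7

1. join J+Z (d=6, Q=-158) ⇒ JZ; edges |J|=-1, |Z|=7
  updated: d(E,JZ)=1, d(H,JZ)=25, d(JZ,O)=29/2, d(JZ,U)=23/2, d(JZ,W)=21
2. join E+JZ (d=1, Q=-126) ⇒ EJZ; edges |E|=-3/2, |JZ|=5/2
  updated: d(EJZ,H)=15, d(EJZ,O)=79/4, d(EJZ,U)=63/4, d(EJZ,W)=23/2
3. join EJZ+H (d=15, Q=-72) ⇒ EHJZ; edges |EJZ|=26/3, |H|=19/3
  updated: d(EHJZ,O)=87/8, d(EHJZ,U)=63/8, d(EHJZ,W)=9/4
4. join EHJZ+W (d=9/4, Q=-115/4) ⇒ EHJWZ; edges |EHJZ|=53/16, |W|=-17/16
  updated: d(EHJWZ,O)=141/16, d(EHJWZ,U)=53/16
5. join EHJWZ+O (d=141/16, Q=-169/8) ⇒ EHJOWZ; edges |EHJWZ|=25/16, |O|=29/4
  updated: d(EHJOWZ,U)=7/4
6. join EHJOWZ+U (d=7/4) ⇒ EHJOUWZ; edges |EHJOWZ|=7/8, |U|=7/8
final tree: (((((E:-3/2,(J:-1,Z:7):5/2):26/3,H:19/3):53/16,W:-17/16):25/16,O:29/4):7/8,U:7/8)
total length: 557/16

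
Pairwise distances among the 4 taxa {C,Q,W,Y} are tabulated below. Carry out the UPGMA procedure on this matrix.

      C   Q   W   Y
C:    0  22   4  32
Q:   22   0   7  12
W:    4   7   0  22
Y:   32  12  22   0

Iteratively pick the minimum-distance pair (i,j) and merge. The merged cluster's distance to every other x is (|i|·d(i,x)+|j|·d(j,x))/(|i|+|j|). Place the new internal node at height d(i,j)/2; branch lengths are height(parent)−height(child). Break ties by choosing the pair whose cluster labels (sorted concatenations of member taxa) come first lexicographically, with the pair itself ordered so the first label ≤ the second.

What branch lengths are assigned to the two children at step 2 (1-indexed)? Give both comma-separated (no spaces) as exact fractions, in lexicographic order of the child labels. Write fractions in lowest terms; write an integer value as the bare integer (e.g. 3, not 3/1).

step 1: merge (C,W) at d=4; branch lengths C→2, W→2; new cluster CW
  updated: d(CW,Q)=29/2, d(CW,Y)=27
step 2: merge (Q,Y) at d=12; branch lengths Q→6, Y→6; new cluster QY
  updated: d(CW,QY)=83/4
step 3: merge (CW,QY) at d=83/4; branch lengths CW→67/8, QY→35/8; new cluster CQWY
final tree: ((C:2,W:2):67/8,(Q:6,Y:6):35/8)
total length: 115/4

6,6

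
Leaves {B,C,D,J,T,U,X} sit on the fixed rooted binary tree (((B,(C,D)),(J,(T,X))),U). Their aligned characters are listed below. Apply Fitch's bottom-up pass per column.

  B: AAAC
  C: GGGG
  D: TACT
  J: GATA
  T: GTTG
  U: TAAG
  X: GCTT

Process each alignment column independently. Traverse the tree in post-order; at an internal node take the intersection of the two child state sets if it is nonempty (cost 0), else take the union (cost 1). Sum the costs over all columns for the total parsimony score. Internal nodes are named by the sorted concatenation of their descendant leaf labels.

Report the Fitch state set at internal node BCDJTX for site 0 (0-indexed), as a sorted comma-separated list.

site 0, node CD: C={G} ∪ D={T} → {G,T} (+1)
site 0, node BCD: B={A} ∪ CD={G,T} → {A,G,T} (+1)
site 0, node TX: T={G} ∩ X={G} → {G} (+0)
site 0, node JTX: J={G} ∩ TX={G} → {G} (+0)
site 0, node BCDJTX: BCD={A,G,T} ∩ JTX={G} → {G} (+0)
site 0, node BCDJTUX: BCDJTX={G} ∪ U={T} → {G,T} (+1)
site 1, node CD: C={G} ∪ D={A} → {A,G} (+1)
site 1, node BCD: B={A} ∩ CD={A,G} → {A} (+0)
site 1, node TX: T={T} ∪ X={C} → {C,T} (+1)
site 1, node JTX: J={A} ∪ TX={C,T} → {A,C,T} (+1)
site 1, node BCDJTX: BCD={A} ∩ JTX={A,C,T} → {A} (+0)
site 1, node BCDJTUX: BCDJTX={A} ∩ U={A} → {A} (+0)
site 2, node CD: C={G} ∪ D={C} → {C,G} (+1)
site 2, node BCD: B={A} ∪ CD={C,G} → {A,C,G} (+1)
site 2, node TX: T={T} ∩ X={T} → {T} (+0)
site 2, node JTX: J={T} ∩ TX={T} → {T} (+0)
site 2, node BCDJTX: BCD={A,C,G} ∪ JTX={T} → {A,C,G,T} (+1)
site 2, node BCDJTUX: BCDJTX={A,C,G,T} ∩ U={A} → {A} (+0)
site 3, node CD: C={G} ∪ D={T} → {G,T} (+1)
site 3, node BCD: B={C} ∪ CD={G,T} → {C,G,T} (+1)
site 3, node TX: T={G} ∪ X={T} → {G,T} (+1)
site 3, node JTX: J={A} ∪ TX={G,T} → {A,G,T} (+1)
site 3, node BCDJTX: BCD={C,G,T} ∩ JTX={A,G,T} → {G,T} (+0)
site 3, node BCDJTUX: BCDJTX={G,T} ∩ U={G} → {G} (+0)
per-site changes: [3, 3, 3, 4]; total = 13

G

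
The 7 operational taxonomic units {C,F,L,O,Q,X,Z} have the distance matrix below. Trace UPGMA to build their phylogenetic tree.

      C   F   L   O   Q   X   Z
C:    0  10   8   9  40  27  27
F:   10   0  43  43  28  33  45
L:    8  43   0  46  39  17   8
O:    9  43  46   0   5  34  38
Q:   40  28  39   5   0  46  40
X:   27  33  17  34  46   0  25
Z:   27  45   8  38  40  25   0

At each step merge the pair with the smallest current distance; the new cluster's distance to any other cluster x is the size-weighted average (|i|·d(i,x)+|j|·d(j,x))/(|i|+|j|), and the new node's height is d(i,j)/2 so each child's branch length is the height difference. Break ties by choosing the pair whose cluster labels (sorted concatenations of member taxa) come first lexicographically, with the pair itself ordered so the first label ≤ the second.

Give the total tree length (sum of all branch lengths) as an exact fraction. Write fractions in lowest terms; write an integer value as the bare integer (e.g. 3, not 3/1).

step 1: merge (O,Q) at d=5; branch lengths O→5/2, Q→5/2; new cluster OQ
  updated: d(C,OQ)=49/2, d(F,OQ)=71/2, d(L,OQ)=85/2, d(OQ,X)=40, d(OQ,Z)=39
step 2: merge (C,L) at d=8; branch lengths C→4, L→4; new cluster CL
  updated: d(CL,F)=53/2, d(CL,OQ)=67/2, d(CL,X)=22, d(CL,Z)=35/2
step 3: merge (CL,Z) at d=35/2; branch lengths CL→19/4, Z→35/4; new cluster CLZ
  updated: d(CLZ,F)=98/3, d(CLZ,OQ)=106/3, d(CLZ,X)=23
step 4: merge (CLZ,X) at d=23; branch lengths CLZ→11/4, X→23/2; new cluster CLXZ
  updated: d(CLXZ,F)=131/4, d(CLXZ,OQ)=73/2
step 5: merge (CLXZ,F) at d=131/4; branch lengths CLXZ→39/8, F→131/8; new cluster CFLXZ
  updated: d(CFLXZ,OQ)=363/10
step 6: merge (CFLXZ,OQ) at d=363/10; branch lengths CFLXZ→71/40, OQ→313/20; new cluster CFLOQXZ
final tree: (((((C:4,L:4):19/4,Z:35/4):11/4,X:23/2):39/8,F:131/8):71/40,(O:5/2,Q:5/2):313/20)
total length: 3177/40

3177/40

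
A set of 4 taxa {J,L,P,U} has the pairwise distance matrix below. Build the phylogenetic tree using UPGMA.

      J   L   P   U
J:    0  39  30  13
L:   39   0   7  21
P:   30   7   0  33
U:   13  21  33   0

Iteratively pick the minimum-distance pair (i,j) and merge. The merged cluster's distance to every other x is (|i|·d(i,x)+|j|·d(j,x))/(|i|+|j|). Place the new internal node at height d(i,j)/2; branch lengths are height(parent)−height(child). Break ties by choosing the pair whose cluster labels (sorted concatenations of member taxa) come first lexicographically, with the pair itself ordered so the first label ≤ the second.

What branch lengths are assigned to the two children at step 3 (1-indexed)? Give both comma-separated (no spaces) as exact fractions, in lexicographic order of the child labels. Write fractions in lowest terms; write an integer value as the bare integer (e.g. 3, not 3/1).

71/8,95/8

1. join L+P (d=7) ⇒ LP; edges |L|=7/2, |P|=7/2
  updated: d(J,LP)=69/2, d(LP,U)=27
2. join J+U (d=13) ⇒ JU; edges |J|=13/2, |U|=13/2
  updated: d(JU,LP)=123/4
3. join JU+LP (d=123/4) ⇒ JLPU; edges |JU|=71/8, |LP|=95/8
final tree: ((J:13/2,U:13/2):71/8,(L:7/2,P:7/2):95/8)
total length: 163/4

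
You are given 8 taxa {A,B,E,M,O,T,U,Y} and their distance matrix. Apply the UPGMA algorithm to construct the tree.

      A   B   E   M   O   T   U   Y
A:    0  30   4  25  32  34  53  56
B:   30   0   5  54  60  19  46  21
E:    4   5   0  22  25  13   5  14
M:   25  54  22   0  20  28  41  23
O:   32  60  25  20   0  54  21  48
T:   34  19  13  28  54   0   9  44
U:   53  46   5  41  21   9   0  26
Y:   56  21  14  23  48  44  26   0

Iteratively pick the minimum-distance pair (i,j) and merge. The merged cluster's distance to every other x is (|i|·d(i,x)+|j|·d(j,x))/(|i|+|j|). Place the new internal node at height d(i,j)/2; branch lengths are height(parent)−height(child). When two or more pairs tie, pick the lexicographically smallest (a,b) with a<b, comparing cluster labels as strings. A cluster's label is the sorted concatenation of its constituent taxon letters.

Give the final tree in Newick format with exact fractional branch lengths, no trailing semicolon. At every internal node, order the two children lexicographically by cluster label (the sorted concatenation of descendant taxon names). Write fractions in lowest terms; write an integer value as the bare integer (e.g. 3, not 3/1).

(((((A:2,E:2):27/4,B:35/4):65/12,(T:9/2,U:9/2):29/3):29/15,Y:161/10):233/120,(M:10,O:10):193/24)

iteration 1: select A,E (d=4); attach at lengths (2, 2); label the merged cluster AE
  updated: d(AE,B)=35/2, d(AE,M)=47/2, d(AE,O)=57/2, d(AE,T)=47/2, d(AE,U)=29, d(AE,Y)=35
iteration 2: select T,U (d=9); attach at lengths (9/2, 9/2); label the merged cluster TU
  updated: d(AE,TU)=105/4, d(B,TU)=65/2, d(M,TU)=69/2, d(O,TU)=75/2, d(TU,Y)=35
iteration 3: select AE,B (d=35/2); attach at lengths (27/4, 35/4); label the merged cluster ABE
  updated: d(ABE,M)=101/3, d(ABE,O)=39, d(ABE,TU)=85/3, d(ABE,Y)=91/3
iteration 4: select M,O (d=20); attach at lengths (10, 10); label the merged cluster MO
  updated: d(ABE,MO)=109/3, d(MO,TU)=36, d(MO,Y)=71/2
iteration 5: select ABE,TU (d=85/3); attach at lengths (65/12, 29/3); label the merged cluster ABETU
  updated: d(ABETU,MO)=181/5, d(ABETU,Y)=161/5
iteration 6: select ABETU,Y (d=161/5); attach at lengths (29/15, 161/10); label the merged cluster ABETUY
  updated: d(ABETUY,MO)=433/12
iteration 7: select ABETUY,MO (d=433/12); attach at lengths (233/120, 193/24); label the merged cluster ABEMOTUY
final tree: (((((A:2,E:2):27/4,B:35/4):65/12,(T:9/2,U:9/2):29/3):29/15,Y:161/10):233/120,(M:10,O:10):193/24)
total length: 458/5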